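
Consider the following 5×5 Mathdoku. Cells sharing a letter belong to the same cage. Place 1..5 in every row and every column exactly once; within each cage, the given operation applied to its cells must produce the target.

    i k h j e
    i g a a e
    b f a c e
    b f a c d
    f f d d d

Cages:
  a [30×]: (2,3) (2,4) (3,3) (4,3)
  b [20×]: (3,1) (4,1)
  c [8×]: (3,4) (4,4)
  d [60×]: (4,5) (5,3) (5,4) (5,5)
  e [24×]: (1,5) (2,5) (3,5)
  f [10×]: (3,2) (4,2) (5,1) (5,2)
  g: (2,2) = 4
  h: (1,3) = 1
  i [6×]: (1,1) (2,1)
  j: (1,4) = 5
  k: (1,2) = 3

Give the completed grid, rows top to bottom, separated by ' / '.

2 3 1 5 4 / 3 4 5 1 2 / 5 1 2 4 3 / 4 5 3 2 1 / 1 2 4 3 5

K is a freebie; hence (1,2) = 3.
Cage h is given; hence (1,3) = 1.
J is a freebie, leaving (1,4) = 5.
G is a freebie, leaving (2,2) = 4.
Cage f has product 10, leaving (5,1) = 1.
Row 1 now contains 3, which forces (1,1) = 2.
Row 1 now contains 2, leaving (1,5) = 4.
The two cells of cage i must have product 6, so (2,1) = 3.
Cage a needs product 30; hence (2,4) = 1.
Row 2 now contains 3, leaving (2,5) = 2.
Column 5 now contains 2, so (3,5) = 3.
Column 5 now contains 2, so (4,5) = 1.
Column 5 already has 3, which forces (5,5) = 5.
2 is placed in row 2, which forces (2,3) = 5.
Cage f has product 10; hence (3,2) = 1.
The 4 cells of cage a must have product 30, leaving (3,3) = 2.
Row 3 already has 2; hence (3,4) = 4.
The 4 cells of cage f must have product 10, which forces (4,2) = 5.
Cage a needs product 30, leaving (4,3) = 3.
4 is placed in column 4; hence (4,4) = 2.
Row 5 now contains 5, so (5,2) = 2.
Column 3 now contains 3, so (5,3) = 4.
4 is placed in column 4, so (5,4) = 3.
4 is placed in row 3, so (3,1) = 5.
Row 4 now contains 5; hence (4,1) = 4.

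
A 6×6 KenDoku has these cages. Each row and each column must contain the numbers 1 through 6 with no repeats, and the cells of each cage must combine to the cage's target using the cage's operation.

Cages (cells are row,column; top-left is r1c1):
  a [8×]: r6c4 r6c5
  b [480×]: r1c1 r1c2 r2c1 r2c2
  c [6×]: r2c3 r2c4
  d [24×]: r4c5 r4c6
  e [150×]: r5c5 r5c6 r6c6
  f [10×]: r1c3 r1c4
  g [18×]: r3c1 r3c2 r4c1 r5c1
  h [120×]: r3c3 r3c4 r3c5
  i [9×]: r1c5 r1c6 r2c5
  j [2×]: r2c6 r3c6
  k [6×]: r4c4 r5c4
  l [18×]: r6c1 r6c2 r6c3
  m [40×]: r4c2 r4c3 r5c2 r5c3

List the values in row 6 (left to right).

6 1 3 4 2 5

Cage i needs product 9; hence r1c5 = 1.
Cage i has product 9, leaving r1c6 = 3.
Cage i has product 9; hence r2c5 = 3.
Cage e has product 150, leaving r5c5 = 5.
Cage e needs product 150, so r5c6 = 6.
The 3 cells of cage e must have product 150, leaving r6c6 = 5.
The two cells of cage d must have product 24, which forces r4c5 = 6.
Column 6 now contains 6, which forces r4c6 = 4.
Column 5 already has 6, so r3c5 = 4.
Column 5 now contains 4, leaving r6c5 = 2.
Row 6 now contains 2, leaving r6c4 = 4.
In row 2, 2 can only go at r2c6, so r2c6 = 2.
Column 6 already has 2, leaving r3c6 = 1.
Cage g needs product 18; hence r3c1 = 2.
Row 3 now contains 1; hence r3c2 = 3.
In column 3, 3 can only go at r6c3, so r6c3 = 3.
The only place for 4 in column 3 is r5c3.
In column 4, 1 can only go at r2c4, so r2c4 = 1.
1 is placed in row 2, which forces r2c3 = 6.
Column 3 already has 6, leaving r3c3 = 5.
5 is placed in row 3; hence r3c4 = 6.
Column 3 already has 5, which forces r1c3 = 2.
Cage f needs two cells with product 10, so r1c4 = 5.
Cage m has product 40, leaving r4c2 = 5.
Column 3 already has 2, which forces r4c3 = 1.
Cage b needs product 480; hence r1c1 = 4.
Cage b needs product 480; hence r1c2 = 6.
Cage b needs product 480, which forces r2c1 = 5.
Column 2 already has 5; hence r2c2 = 4.
1 is placed in row 4, leaving r4c1 = 3.
Row 4 now contains 3, which forces r4c4 = 2.
Cage g has product 18, which forces r5c1 = 1.
The 4 cells of cage m must have product 40, which forces r5c2 = 2.
2 is placed in column 4, so r5c4 = 3.
1 is placed in column 1, which forces r6c1 = 6.
Column 2 now contains 6, which forces r6c2 = 1.
The full grid is 4 6 2 5 1 3 / 5 4 6 1 3 2 / 2 3 5 6 4 1 / 3 5 1 2 6 4 / 1 2 4 3 5 6 / 6 1 3 4 2 5.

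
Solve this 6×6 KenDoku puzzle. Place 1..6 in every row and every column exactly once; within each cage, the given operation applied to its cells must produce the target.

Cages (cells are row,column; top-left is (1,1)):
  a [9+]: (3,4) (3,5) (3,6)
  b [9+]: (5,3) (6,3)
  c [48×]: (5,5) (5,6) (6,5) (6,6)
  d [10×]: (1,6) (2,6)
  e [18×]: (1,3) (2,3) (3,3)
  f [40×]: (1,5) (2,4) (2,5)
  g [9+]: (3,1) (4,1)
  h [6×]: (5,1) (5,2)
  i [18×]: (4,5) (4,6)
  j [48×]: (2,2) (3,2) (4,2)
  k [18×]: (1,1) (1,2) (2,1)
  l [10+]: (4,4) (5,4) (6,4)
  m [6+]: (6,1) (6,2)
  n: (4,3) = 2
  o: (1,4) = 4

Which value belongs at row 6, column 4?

3

O is a freebie, leaving (1,4) = 4.
Cage n is a single given cell, so (4,3) = 2.
Cage f needs product 40, leaving (2,5) = 4.
The only place for 1 in row 4 is (4,4).
The only place for 5 in row 4 is (4,1).
The two cells of cage g must have sum 9; hence (3,1) = 4.
The 3 cells of cage j must have product 48, leaving (4,2) = 4.
4 is placed in column 2, leaving (6,2) = 5.
Cage m's pair has sum 6; hence (6,1) = 1.
In row 2, 1 can only go at (2,3), so (2,3) = 1.
Row 1 needs a 1, and only (1,2) is open for it.
Row 2 needs a 3, and only (2,1) is open for it.
3 is placed in column 1, leaving (1,1) = 6.
Row 1 now contains 6, which forces (1,3) = 3.
Column 3 already has 3; hence (3,3) = 6.
3 is placed in column 1, so (5,1) = 2.
Cage h needs two cells with product 6, which forces (5,2) = 3.
6 is placed in column 3, which forces (5,3) = 5.
Row 5 already has 3, so (5,4) = 6.
Row 5 already has 6, leaving (5,5) = 1.
Row 5 now contains 1, leaving (5,6) = 4.
6 is placed in column 3, which forces (6,3) = 4.
6 is placed in column 4, leaving (6,4) = 3.
Cage j needs product 48; hence (2,2) = 6.
6 is placed in row 3; hence (3,2) = 2.
Cage a needs sum 9, which forces (3,4) = 5.
Cage a needs sum 9, leaving (3,5) = 3.
Cage a has sum 9; hence (3,6) = 1.
3 is placed in column 5; hence (4,5) = 6.
6 is placed in row 4; hence (4,6) = 3.
Column 5 now contains 6; hence (6,5) = 2.
Row 6 already has 2, so (6,6) = 6.
Column 5 now contains 2, so (1,5) = 5.
Row 1 now contains 5, so (1,6) = 2.
5 is placed in column 4; hence (2,4) = 2.
Column 6 already has 2; hence (2,6) = 5.
The full grid is 6 1 3 4 5 2 / 3 6 1 2 4 5 / 4 2 6 5 3 1 / 5 4 2 1 6 3 / 2 3 5 6 1 4 / 1 5 4 3 2 6.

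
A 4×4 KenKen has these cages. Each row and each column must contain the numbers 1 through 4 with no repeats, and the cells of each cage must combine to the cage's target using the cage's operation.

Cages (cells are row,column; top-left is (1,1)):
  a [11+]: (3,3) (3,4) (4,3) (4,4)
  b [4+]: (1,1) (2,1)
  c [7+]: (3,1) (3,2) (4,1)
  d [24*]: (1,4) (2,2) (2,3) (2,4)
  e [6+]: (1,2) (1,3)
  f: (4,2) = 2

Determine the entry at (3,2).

1

Cage f is a single given cell, which forces (4,2) = 2.
Column 2 already has 2; hence (1,2) = 4.
Cage e's pair has sum 6, which forces (1,3) = 2.
Cage d needs product 24, which forces (2,3) = 4.
Cage d needs product 24, so (2,4) = 2.
The only place for 2 in row 3 is (3,1).
Cage c needs sum 7; hence (3,2) = 1.
Row 3 now contains 1, which forces (3,3) = 3.
Row 3 already has 3, so (3,4) = 4.
Cage c needs sum 7; hence (4,1) = 4.
Column 3 already has 3, leaving (4,3) = 1.
4 is placed in column 4, leaving (4,4) = 3.
3 is placed in column 4, so (1,4) = 1.
Column 2 already has 1, leaving (2,2) = 3.
Row 1 already has 1, which forces (1,1) = 3.
3 is placed in row 2; hence (2,1) = 1.
The full grid is 3 4 2 1 / 1 3 4 2 / 2 1 3 4 / 4 2 1 3.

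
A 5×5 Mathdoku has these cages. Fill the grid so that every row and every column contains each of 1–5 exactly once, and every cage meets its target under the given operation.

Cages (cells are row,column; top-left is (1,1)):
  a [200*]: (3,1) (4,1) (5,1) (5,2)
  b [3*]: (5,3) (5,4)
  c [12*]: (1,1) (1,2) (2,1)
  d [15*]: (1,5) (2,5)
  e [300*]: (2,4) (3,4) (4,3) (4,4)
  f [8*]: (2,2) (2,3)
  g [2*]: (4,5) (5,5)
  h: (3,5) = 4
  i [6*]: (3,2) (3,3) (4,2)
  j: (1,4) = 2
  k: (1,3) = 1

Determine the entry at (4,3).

Cage k is a single given cell, leaving (1,3) = 1.
Cage j is given, which forces (1,4) = 2.
H is a freebie, which forces (3,5) = 4.
Cage e has product 300, so (4,3) = 5.
Cage a has product 200; hence (5,2) = 5.
Column 3 now contains 1, which forces (5,3) = 3.
Row 5 now contains 3, so (5,4) = 1.
1 is placed in row 5; hence (5,5) = 2.
Cage c has product 12, which forces (2,1) = 1.
The 4 cells of cage a must have product 200, so (3,1) = 5.
Column 3 already has 3, leaving (3,3) = 2.
5 is placed in row 3, leaving (3,4) = 3.
The 4 cells of cage a must have product 200, so (4,1) = 2.
Column 4 already has 3, so (4,4) = 4.
Column 5 already has 2; hence (4,5) = 1.
Row 5 now contains 2, which forces (5,1) = 4.
Column 1 now contains 4, leaving (1,1) = 3.
Cage c needs product 12, leaving (1,2) = 4.
3 is placed in row 1; hence (1,5) = 5.
The two cells of cage f must have product 8, leaving (2,2) = 2.
2 is placed in column 3, which forces (2,3) = 4.
Column 4 already has 4, which forces (2,4) = 5.
5 is placed in column 5, leaving (2,5) = 3.
3 is placed in row 3, which forces (3,2) = 1.
Row 4 already has 1, leaving (4,2) = 3.
The full grid is 3 4 1 2 5 / 1 2 4 5 3 / 5 1 2 3 4 / 2 3 5 4 1 / 4 5 3 1 2.

5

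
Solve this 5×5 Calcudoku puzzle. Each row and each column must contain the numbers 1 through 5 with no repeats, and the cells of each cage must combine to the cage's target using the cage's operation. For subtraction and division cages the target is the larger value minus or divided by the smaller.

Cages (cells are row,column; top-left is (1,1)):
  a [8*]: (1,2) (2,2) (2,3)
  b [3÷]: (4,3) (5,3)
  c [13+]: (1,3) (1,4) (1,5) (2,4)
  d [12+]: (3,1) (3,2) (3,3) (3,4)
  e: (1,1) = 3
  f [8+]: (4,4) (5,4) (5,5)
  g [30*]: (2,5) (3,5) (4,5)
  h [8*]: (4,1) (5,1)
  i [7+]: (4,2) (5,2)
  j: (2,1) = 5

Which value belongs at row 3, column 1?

1

E is a freebie, so (1,1) = 3.
Cage j is given, which forces (2,1) = 5.
In row 3, 3 can only go at (3,5), so (3,5) = 3.
Column 5 now contains 3, leaving (2,5) = 2.
The 3 cells of cage g must have product 30, leaving (4,5) = 5.
Cage a has product 8, leaving (1,2) = 2.
Row 2 already has 2; hence (2,4) = 3.
Cage f needs sum 8; hence (4,4) = 2.
Cage f has sum 8, which forces (5,4) = 5.
Cage f needs sum 8; hence (5,5) = 1.
The 4 cells of cage c must have sum 13, which forces (1,3) = 5.
The 4 cells of cage c must have sum 13; hence (1,4) = 1.
Column 5 now contains 1, leaving (1,5) = 4.
Column 4 already has 1, leaving (3,4) = 4.
2 is placed in row 4, so (4,1) = 4.
Row 4 already has 4, leaving (4,2) = 3.
The two cells of cage b must have quotient 3; hence (4,3) = 1.
Cage h needs two cells with product 8, which forces (5,1) = 2.
Column 2 already has 3, so (5,2) = 4.
Row 5 now contains 1, leaving (5,3) = 3.
Column 2 already has 4; hence (2,2) = 1.
1 is placed in column 3; hence (2,3) = 4.
Column 1 now contains 2, so (3,1) = 1.
The 4 cells of cage d must have sum 12, which forces (3,2) = 5.
1 is placed in column 3, so (3,3) = 2.
Completed grid: 3 2 5 1 4 / 5 1 4 3 2 / 1 5 2 4 3 / 4 3 1 2 5 / 2 4 3 5 1.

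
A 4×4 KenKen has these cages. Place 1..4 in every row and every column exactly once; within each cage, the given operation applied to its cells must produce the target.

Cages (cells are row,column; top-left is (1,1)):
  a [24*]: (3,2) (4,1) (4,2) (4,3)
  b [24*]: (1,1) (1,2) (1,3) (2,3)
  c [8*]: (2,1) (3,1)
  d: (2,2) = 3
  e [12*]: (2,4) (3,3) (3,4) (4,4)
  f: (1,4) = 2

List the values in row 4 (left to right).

1 2 3 4

F is a freebie, leaving (1,4) = 2.
Cage d is a single given cell; hence (2,2) = 3.
Cage b needs product 24, leaving (2,3) = 2.
Cage e has product 12, which forces (3,3) = 1.
Row 2 already has 2; hence (2,1) = 4.
4 is placed in row 2, so (2,4) = 1.
The two cells of cage c must have product 8, so (3,1) = 2.
Row 3 now contains 2, so (3,2) = 4.
Row 3 already has 4, so (3,4) = 3.
3 is placed in column 4, so (4,4) = 4.
Cage b has product 24, so (1,1) = 3.
4 is placed in column 2, so (1,2) = 1.
Cage b has product 24, which forces (1,3) = 4.
Cage a has product 24; hence (4,1) = 1.
The 4 cells of cage a must have product 24; hence (4,2) = 2.
4 is placed in row 4, so (4,3) = 3.
Completed grid: 3 1 4 2 / 4 3 2 1 / 2 4 1 3 / 1 2 3 4.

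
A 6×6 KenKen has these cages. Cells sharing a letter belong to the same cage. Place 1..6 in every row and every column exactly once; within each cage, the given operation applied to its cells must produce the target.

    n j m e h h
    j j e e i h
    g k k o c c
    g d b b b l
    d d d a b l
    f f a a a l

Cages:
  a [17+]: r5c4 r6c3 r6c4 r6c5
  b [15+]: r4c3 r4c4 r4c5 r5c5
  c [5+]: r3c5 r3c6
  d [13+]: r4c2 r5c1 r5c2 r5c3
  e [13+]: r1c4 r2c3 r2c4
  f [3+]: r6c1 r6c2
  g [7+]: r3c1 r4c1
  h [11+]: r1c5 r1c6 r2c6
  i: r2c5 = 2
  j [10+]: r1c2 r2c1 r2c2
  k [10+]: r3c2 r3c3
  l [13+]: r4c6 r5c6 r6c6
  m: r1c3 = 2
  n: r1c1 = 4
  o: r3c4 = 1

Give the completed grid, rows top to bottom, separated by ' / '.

4 3 2 6 5 1 / 6 1 3 4 2 5 / 5 6 4 1 3 2 / 2 4 5 3 1 6 / 3 5 1 2 6 4 / 1 2 6 5 4 3

N is a freebie; hence r1c1 = 4.
Cage m is a single given cell, leaving r1c3 = 2.
Cage i is given, which forces r2c5 = 2.
O is a freebie; hence r3c4 = 1.
The two cells of cage c must have sum 5, which forces r3c5 = 3.
Cage c needs two cells with sum 5, leaving r3c6 = 2.
In row 3, 5 can only go at r3c1, so r3c1 = 5.
Cage g's pair has sum 7, which forces r4c1 = 2.
2 is placed in column 1, which forces r6c1 = 1.
Row 6 already has 1; hence r6c2 = 2.
The only place for 1 in row 2 is r2c2.
Cage d needs sum 13, leaving r5c1 = 3.
Cage d needs sum 13, which forces r5c3 = 1.
Cage j needs sum 10, so r1c2 = 3.
3 is placed in column 1; hence r2c1 = 6.
Cage b needs sum 15; hence r4c5 = 1.
Cage h has sum 11; hence r1c6 = 1.
The only place for 2 in row 5 is r5c4.
Row 6 needs a 3, and only r6c6 is open for it.
In column 2, 6 can only go at r3c2, so r3c2 = 6.
Row 3 already has 6; hence r3c3 = 4.
Column 6 needs a 5, and only r2c6 is open for it.
The 3 cells of cage e must have sum 13, leaving r1c4 = 6.
Cage h needs sum 11; hence r1c5 = 5.
Row 2 already has 5, which forces r2c3 = 3.
Cage e has sum 13, which forces r2c4 = 4.
4 is placed in column 4, which forces r6c4 = 5.
Cage b has sum 15; hence r4c3 = 5.
5 is placed in column 4, so r4c4 = 3.
Cage b needs sum 15, so r5c5 = 6.
Row 5 already has 6, leaving r5c6 = 4.
Row 6 now contains 5, which forces r6c3 = 6.
The 4 cells of cage a must have sum 17; hence r6c5 = 4.
5 is placed in row 4, so r4c2 = 4.
Column 6 already has 4; hence r4c6 = 6.
4 is placed in row 5, so r5c2 = 5.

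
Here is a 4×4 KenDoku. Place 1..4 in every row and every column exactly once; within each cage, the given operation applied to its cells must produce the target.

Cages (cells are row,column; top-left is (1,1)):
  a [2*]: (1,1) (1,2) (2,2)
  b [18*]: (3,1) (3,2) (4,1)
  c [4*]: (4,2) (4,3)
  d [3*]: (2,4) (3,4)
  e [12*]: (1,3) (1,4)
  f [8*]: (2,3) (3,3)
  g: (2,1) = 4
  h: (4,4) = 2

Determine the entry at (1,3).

Cage a needs product 2; hence (1,1) = 1.
Cage a needs product 2, leaving (1,2) = 2.
G is a freebie, which forces (2,1) = 4.
Cage a needs product 2, so (2,2) = 1.
Row 2 already has 4, which forces (2,3) = 2.
1 is placed in row 2, leaving (2,4) = 3.
Cage b has product 18, leaving (3,1) = 2.
Cage b needs product 18, leaving (3,2) = 3.
Column 3 now contains 2, leaving (3,3) = 4.
Column 4 now contains 3, which forces (3,4) = 1.
Cage b has product 18, leaving (4,1) = 3.
Column 2 now contains 1, so (4,2) = 4.
Column 3 now contains 4; hence (4,3) = 1.
Cage h is given, leaving (4,4) = 2.
Column 3 now contains 4; hence (1,3) = 3.
Column 4 now contains 3, so (1,4) = 4.
Completed grid: 1 2 3 4 / 4 1 2 3 / 2 3 4 1 / 3 4 1 2.

3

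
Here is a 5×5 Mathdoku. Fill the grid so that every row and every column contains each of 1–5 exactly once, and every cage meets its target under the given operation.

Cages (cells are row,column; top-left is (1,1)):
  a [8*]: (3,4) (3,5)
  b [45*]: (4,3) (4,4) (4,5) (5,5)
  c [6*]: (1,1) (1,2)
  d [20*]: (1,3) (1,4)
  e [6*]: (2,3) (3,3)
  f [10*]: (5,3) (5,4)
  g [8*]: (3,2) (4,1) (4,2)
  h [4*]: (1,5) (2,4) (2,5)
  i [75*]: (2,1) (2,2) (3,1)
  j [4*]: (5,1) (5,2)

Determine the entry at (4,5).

Cage i has product 75, leaving (2,1) = 3.
Cage i needs product 75; hence (2,2) = 5.
Row 2 already has 3, which forces (2,3) = 2.
2 is placed in row 2, which forces (2,4) = 1.
1 is placed in row 2, leaving (2,5) = 4.
Cage i has product 75, which forces (3,1) = 5.
Column 3 already has 2, which forces (3,3) = 3.
Column 5 now contains 4, so (3,5) = 2.
Column 3 already has 2, so (5,3) = 5.
5 is placed in row 5, which forces (5,4) = 2.
Cage b has product 45; hence (5,5) = 3.
Column 1 already has 3, so (1,1) = 2.
Cage c's pair has product 6, leaving (1,2) = 3.
Column 3 now contains 5, which forces (1,3) = 4.
Cage d's pair has product 20, which forces (1,4) = 5.
Column 5 now contains 2, so (1,5) = 1.
2 is placed in row 3, which forces (3,4) = 4.
Column 3 now contains 5, which forces (4,3) = 1.
The 4 cells of cage b must have product 45; hence (4,4) = 3.
Cage b needs product 45, leaving (4,5) = 5.
Row 3 already has 4; hence (3,2) = 1.
Row 4 already has 1, which forces (4,1) = 4.
The 3 cells of cage g must have product 8, which forces (4,2) = 2.
Column 1 already has 4; hence (5,1) = 1.
Column 2 now contains 1, which forces (5,2) = 4.
Completed grid: 2 3 4 5 1 / 3 5 2 1 4 / 5 1 3 4 2 / 4 2 1 3 5 / 1 4 5 2 3.

5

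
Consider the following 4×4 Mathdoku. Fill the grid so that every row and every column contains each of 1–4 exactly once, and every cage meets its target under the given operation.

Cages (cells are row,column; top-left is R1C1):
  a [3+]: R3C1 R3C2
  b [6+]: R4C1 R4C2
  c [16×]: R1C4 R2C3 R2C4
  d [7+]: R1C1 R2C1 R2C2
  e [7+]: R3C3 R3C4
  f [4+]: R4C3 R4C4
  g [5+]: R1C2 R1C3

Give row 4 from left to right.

4 2 3 1

In column 4, 2 can only go at R1C4, so R1C4 = 2.
Cage c needs product 16, so R2C3 = 2.
Cage c needs product 16; hence R2C4 = 4.
Column 4 already has 4, so R3C4 = 3.
Column 4 now contains 3, so R4C4 = 1.
Cage d has sum 7, which forces R1C1 = 3.
Row 2 already has 4, leaving R2C1 = 1.
Cage d has sum 7; hence R2C2 = 3.
Column 1 now contains 1, leaving R3C1 = 2.
Row 3 already has 2, which forces R3C2 = 1.
Row 3 already has 3, which forces R3C3 = 4.
2 is placed in column 1, which forces R4C1 = 4.
Row 4 now contains 4, which forces R4C2 = 2.
1 is placed in row 4; hence R4C3 = 3.
1 is placed in column 2, leaving R1C2 = 4.
Column 3 already has 4, which forces R1C3 = 1.
Filled in: 3 4 1 2 / 1 3 2 4 / 2 1 4 3 / 4 2 3 1.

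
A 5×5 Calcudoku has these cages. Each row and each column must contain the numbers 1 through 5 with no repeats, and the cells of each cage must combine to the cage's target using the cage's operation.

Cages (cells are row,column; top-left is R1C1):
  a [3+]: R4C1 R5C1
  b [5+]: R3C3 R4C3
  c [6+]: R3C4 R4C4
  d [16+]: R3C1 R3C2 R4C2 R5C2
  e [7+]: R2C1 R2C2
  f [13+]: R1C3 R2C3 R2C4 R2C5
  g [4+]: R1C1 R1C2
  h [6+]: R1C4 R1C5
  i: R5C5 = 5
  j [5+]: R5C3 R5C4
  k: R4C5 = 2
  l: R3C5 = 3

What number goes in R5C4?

4

L is a freebie; hence R3C5 = 3.
Cage k is a single given cell; hence R4C5 = 2.
Cage i is a single given cell, leaving R5C5 = 5.
Row 4 now contains 2, which forces R4C1 = 1.
Cage a needs two cells with sum 3, leaving R5C1 = 2.
Column 1 now contains 1; hence R1C1 = 3.
Cage g's pair has sum 4; hence R1C2 = 1.
Row 1 already has 1, leaving R1C5 = 4.
Column 5 already has 4, leaving R2C5 = 1.
The 4 cells of cage f must have sum 13; hence R1C3 = 5.
Cage h's pair has sum 6, leaving R1C4 = 2.
Column 4 already has 2, so R3C4 = 1.
1 is placed in column 4, leaving R5C4 = 4.
The 4 cells of cage d must have sum 16; hence R3C1 = 4.
Cage d needs sum 16, which forces R3C2 = 5.
Row 3 already has 1, which forces R3C3 = 2.
The 4 cells of cage d must have sum 16, so R4C2 = 4.
The two cells of cage b must have sum 5; hence R4C3 = 3.
4 is placed in column 4, which forces R4C4 = 5.
4 is placed in row 5, leaving R5C2 = 3.
4 is placed in row 5, which forces R5C3 = 1.
Column 1 now contains 4, leaving R2C1 = 5.
3 is placed in column 2, so R2C2 = 2.
Column 3 now contains 2; hence R2C3 = 4.
Column 4 now contains 5, so R2C4 = 3.
Filled in: 3 1 5 2 4 / 5 2 4 3 1 / 4 5 2 1 3 / 1 4 3 5 2 / 2 3 1 4 5.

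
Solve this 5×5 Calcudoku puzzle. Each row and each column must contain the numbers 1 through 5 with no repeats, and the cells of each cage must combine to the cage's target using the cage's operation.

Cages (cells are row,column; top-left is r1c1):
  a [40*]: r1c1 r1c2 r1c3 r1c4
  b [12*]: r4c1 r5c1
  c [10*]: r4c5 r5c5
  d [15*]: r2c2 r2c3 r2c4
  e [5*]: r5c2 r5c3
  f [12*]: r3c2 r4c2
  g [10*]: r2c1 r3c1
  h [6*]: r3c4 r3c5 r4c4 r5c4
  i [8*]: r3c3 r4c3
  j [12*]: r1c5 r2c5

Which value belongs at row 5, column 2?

Cage h needs product 6, so r3c5 = 1.
Row 1 needs a 3, and only r1c5 is open for it.
3 is placed in column 5, leaving r2c5 = 4.
In row 2, 2 can only go at r2c1, so r2c1 = 2.
2 is placed in column 1, leaving r3c1 = 5.
In row 4, 1 can only go at r4c4, so r4c4 = 1.
In row 4, 5 can only go at r4c5, so r4c5 = 5.
Column 5 already has 5; hence r5c5 = 2.
Cage h has product 6, which forces r3c4 = 2.
Row 5 already has 2, so r5c4 = 3.
Column 4 now contains 3, so r2c4 = 5.
Row 3 now contains 2, which forces r3c3 = 4.
The two cells of cage b must have product 12; hence r4c1 = 3.
Row 4 already has 3, so r4c2 = 4.
Cage i needs two cells with product 8, leaving r4c3 = 2.
Row 5 now contains 3, leaving r5c1 = 4.
Column 1 already has 4, which forces r1c1 = 1.
The 4 cells of cage a must have product 40, which forces r1c2 = 2.
Cage a needs product 40; hence r1c3 = 5.
5 is placed in column 4; hence r1c4 = 4.
4 is placed in row 3, leaving r3c2 = 3.
5 is placed in column 3, so r5c3 = 1.
3 is placed in column 2, leaving r2c2 = 1.
1 is placed in column 3, which forces r2c3 = 3.
Row 5 now contains 1, which forces r5c2 = 5.
Completed grid: 1 2 5 4 3 / 2 1 3 5 4 / 5 3 4 2 1 / 3 4 2 1 5 / 4 5 1 3 2.

5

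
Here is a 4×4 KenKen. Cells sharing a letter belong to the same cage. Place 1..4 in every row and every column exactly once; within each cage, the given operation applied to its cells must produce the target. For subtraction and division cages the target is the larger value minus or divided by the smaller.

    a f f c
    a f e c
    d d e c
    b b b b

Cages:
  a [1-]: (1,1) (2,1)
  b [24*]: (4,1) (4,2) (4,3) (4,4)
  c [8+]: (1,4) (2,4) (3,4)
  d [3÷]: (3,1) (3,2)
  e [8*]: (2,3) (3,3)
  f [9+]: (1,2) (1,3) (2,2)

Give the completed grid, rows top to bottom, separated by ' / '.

In row 3, 2 can only go at (3,3), so (3,3) = 2.
Column 3 already has 2, leaving (2,3) = 4.
Cage f needs sum 9; hence (1,2) = 4.
Column 3 now contains 4, which forces (1,3) = 3.
Row 1 already has 3, so (1,4) = 1.
Cage f has sum 9; hence (2,2) = 2.
1 is placed in column 4, so (2,4) = 3.
3 is placed in column 4, which forces (3,4) = 4.
Column 3 now contains 3, so (4,3) = 1.
Column 4 now contains 4, so (4,4) = 2.
Row 1 now contains 1, leaving (1,1) = 2.
Row 2 already has 3, leaving (2,1) = 1.
Column 1 now contains 1, leaving (3,1) = 3.
Row 3 now contains 3, which forces (3,2) = 1.
Cage b needs product 24; hence (4,1) = 4.
Row 4 now contains 1, so (4,2) = 3.

2 4 3 1 / 1 2 4 3 / 3 1 2 4 / 4 3 1 2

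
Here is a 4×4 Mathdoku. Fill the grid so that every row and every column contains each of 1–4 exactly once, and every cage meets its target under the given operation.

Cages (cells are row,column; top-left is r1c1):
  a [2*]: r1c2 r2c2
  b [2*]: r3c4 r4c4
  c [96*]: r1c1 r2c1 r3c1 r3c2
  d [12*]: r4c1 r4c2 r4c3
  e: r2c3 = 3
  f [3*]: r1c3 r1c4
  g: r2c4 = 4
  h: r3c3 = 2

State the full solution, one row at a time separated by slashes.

Cage e is given, leaving r2c3 = 3.
G is a freebie, which forces r2c4 = 4.
Cage c has product 96, which forces r3c2 = 4.
H is a freebie, which forces r3c3 = 2.
2 is placed in row 3, leaving r3c4 = 1.
1 is placed in column 4, leaving r4c4 = 2.
Cage c needs product 96, which forces r1c1 = 4.
Column 3 now contains 3, so r1c3 = 1.
1 is placed in column 4; hence r1c4 = 3.
4 is placed in row 2; hence r2c1 = 2.
Row 2 already has 2; hence r2c2 = 1.
2 is placed in row 3, so r3c1 = 3.
Column 1 now contains 3, so r4c1 = 1.
1 is placed in column 2, leaving r4c2 = 3.
1 is placed in column 3, which forces r4c3 = 4.
1 is placed in row 1, leaving r1c2 = 2.

4 2 1 3 / 2 1 3 4 / 3 4 2 1 / 1 3 4 2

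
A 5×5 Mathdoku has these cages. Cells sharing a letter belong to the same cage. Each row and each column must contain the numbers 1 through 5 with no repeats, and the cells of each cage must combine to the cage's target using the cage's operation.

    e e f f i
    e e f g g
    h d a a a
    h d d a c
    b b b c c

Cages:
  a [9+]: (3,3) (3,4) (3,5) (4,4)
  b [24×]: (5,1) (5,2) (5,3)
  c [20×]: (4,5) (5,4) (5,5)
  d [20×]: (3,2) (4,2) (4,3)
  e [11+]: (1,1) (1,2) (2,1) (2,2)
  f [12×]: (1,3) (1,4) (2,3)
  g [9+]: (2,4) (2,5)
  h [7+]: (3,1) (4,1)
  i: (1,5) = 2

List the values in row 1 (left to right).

I is a freebie, so (1,5) = 2.
Column 5 needs a 3, and only (3,5) is open for it.
In column 3, 5 can only go at (4,3), so (4,3) = 5.
In row 3, 5 can only go at (3,1), so (3,1) = 5.
Cage h needs two cells with sum 7, so (4,1) = 2.
Row 1 needs a 5, and only (1,2) is open for it.
In row 2, 2 can only go at (2,2), so (2,2) = 2.
Cage b has product 24, leaving (5,3) = 2.
2 is placed in column 3; hence (3,3) = 1.
Cage f has product 12; hence (1,4) = 1.
Row 3 already has 1, leaving (3,2) = 4.
Row 3 already has 4, which forces (3,4) = 2.
The 3 cells of cage d must have product 20, so (4,2) = 1.
1 is placed in column 4, leaving (4,4) = 3.
Row 4 already has 1, so (4,5) = 4.
Column 2 now contains 4, which forces (5,2) = 3.
Row 1 already has 1, so (1,1) = 3.
Row 1 now contains 3, leaving (1,3) = 4.
The 4 cells of cage e must have sum 11, so (2,1) = 1.
4 is placed in column 3, which forces (2,3) = 3.
The two cells of cage g must have sum 9; hence (2,4) = 4.
Column 5 already has 4; hence (2,5) = 5.
3 is placed in row 5, which forces (5,1) = 4.
Cage c needs product 20, leaving (5,4) = 5.
The 3 cells of cage c must have product 20, leaving (5,5) = 1.
Completed grid: 3 5 4 1 2 / 1 2 3 4 5 / 5 4 1 2 3 / 2 1 5 3 4 / 4 3 2 5 1.

3 5 4 1 2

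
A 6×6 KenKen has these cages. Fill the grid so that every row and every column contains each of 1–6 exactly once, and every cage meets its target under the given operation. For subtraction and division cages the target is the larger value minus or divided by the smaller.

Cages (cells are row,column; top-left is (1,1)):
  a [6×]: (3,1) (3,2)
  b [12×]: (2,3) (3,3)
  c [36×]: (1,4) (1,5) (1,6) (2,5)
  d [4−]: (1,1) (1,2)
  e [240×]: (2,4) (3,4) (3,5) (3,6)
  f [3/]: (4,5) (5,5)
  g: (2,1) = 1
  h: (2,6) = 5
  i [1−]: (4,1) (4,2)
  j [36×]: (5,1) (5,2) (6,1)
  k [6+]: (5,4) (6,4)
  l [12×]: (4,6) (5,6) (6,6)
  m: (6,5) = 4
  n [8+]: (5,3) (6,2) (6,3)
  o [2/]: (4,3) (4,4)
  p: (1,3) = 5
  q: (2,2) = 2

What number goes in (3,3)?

3

Cage p is a single given cell; hence (1,3) = 5.
Cage g is a single given cell, which forces (2,1) = 1.
Cage q is given, so (2,2) = 2.
Cage h is given; hence (2,6) = 5.
Cage m is a single given cell, which forces (6,5) = 4.
Cage d's pair has difference 4, leaving (1,1) = 2.
Cage d needs two cells with difference 4, so (1,2) = 6.
2 is placed in column 1, which forces (3,1) = 6.
6 is placed in column 2, which forces (5,2) = 3.
6 is placed in column 1, leaving (6,1) = 3.
The 4 cells of cage c must have product 36, which forces (1,5) = 1.
The 4 cells of cage c must have product 36, so (2,5) = 3.
Column 2 already has 3, so (3,2) = 1.
Row 5 now contains 3, so (5,1) = 4.
Column 2 now contains 1, so (6,2) = 5.
Column 1 already has 4; hence (4,1) = 5.
Column 2 now contains 5, so (4,2) = 4.
Cage k needs two cells with sum 6, leaving (5,4) = 5.
Cage k needs two cells with sum 6; hence (6,4) = 1.
Cage e needs product 240, leaving (3,5) = 5.
The 3 cells of cage n must have sum 8, so (5,3) = 1.
Row 6 already has 1, so (6,3) = 2.
Row 6 already has 2, which forces (6,6) = 6.
Cage b's pair has product 12; hence (2,3) = 4.
Row 2 already has 4; hence (2,4) = 6.
2 is placed in column 3; hence (3,3) = 3.
Column 3 now contains 3, leaving (4,3) = 6.
Column 4 now contains 6, which forces (4,4) = 3.
6 is placed in row 4, which forces (4,5) = 2.
The 3 cells of cage l must have product 12, so (4,6) = 1.
2 is placed in column 5, so (5,5) = 6.
Column 6 already has 6, so (5,6) = 2.
3 is placed in column 4; hence (1,4) = 4.
Cage c has product 36, so (1,6) = 3.
Cage e needs product 240; hence (3,4) = 2.
Column 6 now contains 2, leaving (3,6) = 4.
The full grid is 2 6 5 4 1 3 / 1 2 4 6 3 5 / 6 1 3 2 5 4 / 5 4 6 3 2 1 / 4 3 1 5 6 2 / 3 5 2 1 4 6.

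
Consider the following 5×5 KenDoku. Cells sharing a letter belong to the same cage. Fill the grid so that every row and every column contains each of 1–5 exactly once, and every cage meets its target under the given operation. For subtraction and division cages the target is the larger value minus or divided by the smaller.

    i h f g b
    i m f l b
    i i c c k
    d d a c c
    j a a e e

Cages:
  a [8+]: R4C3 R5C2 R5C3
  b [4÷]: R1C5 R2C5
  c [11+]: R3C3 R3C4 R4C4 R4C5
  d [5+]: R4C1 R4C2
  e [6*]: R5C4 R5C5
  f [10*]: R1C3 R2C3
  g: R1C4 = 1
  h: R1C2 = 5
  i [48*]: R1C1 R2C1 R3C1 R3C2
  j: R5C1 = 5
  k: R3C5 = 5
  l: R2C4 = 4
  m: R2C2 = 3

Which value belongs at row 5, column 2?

1

H is a freebie, so R1C2 = 5.
Row 1 now contains 5, leaving R1C3 = 2.
G is a freebie, so R1C4 = 1.
Row 1 already has 1, which forces R1C5 = 4.
Cage m is a single given cell, which forces R2C2 = 3.
2 is placed in column 3; hence R2C3 = 5.
Cage l is given, so R2C4 = 4.
4 is placed in column 5, so R2C5 = 1.
Cage k is given; hence R3C5 = 5.
J is a freebie, leaving R5C1 = 5.
4 is placed in row 1; hence R1C1 = 3.
Row 2 now contains 1; hence R2C1 = 2.
Cage i needs product 48; hence R3C1 = 4.
Cage i has product 48; hence R3C2 = 2.
Row 3 now contains 4, so R3C3 = 1.
Row 3 now contains 2, leaving R3C4 = 3.
4 is placed in column 1, leaving R4C1 = 1.
Row 4 now contains 1; hence R4C2 = 4.
4 is placed in row 4, so R4C3 = 3.
3 is placed in column 4, which forces R4C4 = 5.
3 is placed in row 4; hence R4C5 = 2.
4 is placed in column 2, which forces R5C2 = 1.
Column 3 already has 3, which forces R5C3 = 4.
3 is placed in column 4, so R5C4 = 2.
Column 5 already has 2, which forces R5C5 = 3.
The full grid is 3 5 2 1 4 / 2 3 5 4 1 / 4 2 1 3 5 / 1 4 3 5 2 / 5 1 4 2 3.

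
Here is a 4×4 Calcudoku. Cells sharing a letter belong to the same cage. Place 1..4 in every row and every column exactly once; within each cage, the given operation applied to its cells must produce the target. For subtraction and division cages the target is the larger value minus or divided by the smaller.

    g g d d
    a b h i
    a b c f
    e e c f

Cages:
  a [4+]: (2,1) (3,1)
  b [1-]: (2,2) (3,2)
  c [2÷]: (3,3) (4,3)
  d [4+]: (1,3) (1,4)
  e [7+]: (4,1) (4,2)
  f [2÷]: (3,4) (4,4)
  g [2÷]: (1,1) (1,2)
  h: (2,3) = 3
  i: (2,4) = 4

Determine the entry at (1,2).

4

H is a freebie, leaving (2,3) = 3.
I is a freebie, so (2,4) = 4.
Column 3 already has 3; hence (1,3) = 1.
Cage d needs two cells with sum 4; hence (1,4) = 3.
3 is placed in row 2; hence (2,1) = 1.
Row 2 now contains 1, which forces (2,2) = 2.
Cage a needs two cells with sum 4; hence (3,1) = 3.
Row 3 already has 3, leaving (3,2) = 1.
Row 3 already has 1; hence (3,4) = 2.
Column 1 now contains 3, leaving (4,1) = 4.
Row 4 already has 4, leaving (4,2) = 3.
Row 4 already has 4, which forces (4,3) = 2.
Column 4 already has 2, leaving (4,4) = 1.
4 is placed in column 1, which forces (1,1) = 2.
Column 2 already has 2, which forces (1,2) = 4.
2 is placed in row 3, leaving (3,3) = 4.
Filled in: 2 4 1 3 / 1 2 3 4 / 3 1 4 2 / 4 3 2 1.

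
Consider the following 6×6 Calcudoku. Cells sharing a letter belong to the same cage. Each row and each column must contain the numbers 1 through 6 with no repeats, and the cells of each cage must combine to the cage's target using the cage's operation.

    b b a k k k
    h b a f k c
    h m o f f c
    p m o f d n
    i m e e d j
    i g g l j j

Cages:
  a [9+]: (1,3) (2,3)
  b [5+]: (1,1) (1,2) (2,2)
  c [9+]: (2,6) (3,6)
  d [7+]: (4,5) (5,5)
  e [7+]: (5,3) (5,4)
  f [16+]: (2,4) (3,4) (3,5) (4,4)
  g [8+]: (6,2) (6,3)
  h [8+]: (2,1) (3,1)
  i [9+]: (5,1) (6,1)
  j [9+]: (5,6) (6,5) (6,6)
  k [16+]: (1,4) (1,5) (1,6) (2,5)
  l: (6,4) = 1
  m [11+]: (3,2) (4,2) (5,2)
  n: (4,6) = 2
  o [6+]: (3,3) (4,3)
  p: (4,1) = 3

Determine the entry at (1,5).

Cage p is given, which forces (4,1) = 3.
N is a freebie, which forces (4,6) = 2.
L is a freebie; hence (6,4) = 1.
The only place for 1 in column 1 is (1,1).
Row 1 now contains 1; hence (1,2) = 3.
The 3 cells of cage b must have sum 5, which forces (2,2) = 1.
In column 2, 6 can only go at (6,2), so (6,2) = 6.
The two cells of cage g must have sum 8, so (6,3) = 2.
The 3 cells of cage j must have sum 9, leaving (5,6) = 1.
The only place for 6 in row 4 is (4,4).
Row 5 needs a 6, and only (5,5) is open for it.
The two cells of cage d must have sum 7, leaving (4,5) = 1.
Cage o's pair has sum 6, leaving (3,3) = 1.
Row 4 now contains 1, so (4,3) = 5.
The two cells of cage a must have sum 9, leaving (1,3) = 6.
The two cells of cage a must have sum 9; hence (2,3) = 3.
Row 4 now contains 5, so (4,2) = 4.
Column 3 now contains 3; hence (5,3) = 4.
4 is placed in row 5, so (5,4) = 3.
Cage k needs sum 16, leaving (2,5) = 5.
4 is placed in row 5, so (5,1) = 5.
Row 5 now contains 5, leaving (5,2) = 2.
Cage i needs two cells with sum 9, which forces (6,1) = 4.
Column 5 already has 5, leaving (6,5) = 3.
Row 6 already has 3, so (6,6) = 5.
Cage k has sum 16; hence (1,4) = 5.
The 4 cells of cage k must have sum 16, which forces (1,5) = 2.
Column 6 already has 5, so (1,6) = 4.
The 4 cells of cage f must have sum 16, so (2,4) = 4.
Cage c needs two cells with sum 9; hence (2,6) = 6.
2 is placed in column 2, so (3,2) = 5.
Cage f has sum 16, so (3,4) = 2.
Column 5 already has 3, leaving (3,5) = 4.
Cage c needs two cells with sum 9, which forces (3,6) = 3.
Row 2 now contains 6, which forces (2,1) = 2.
Row 3 now contains 2; hence (3,1) = 6.
Filled in: 1 3 6 5 2 4 / 2 1 3 4 5 6 / 6 5 1 2 4 3 / 3 4 5 6 1 2 / 5 2 4 3 6 1 / 4 6 2 1 3 5.

2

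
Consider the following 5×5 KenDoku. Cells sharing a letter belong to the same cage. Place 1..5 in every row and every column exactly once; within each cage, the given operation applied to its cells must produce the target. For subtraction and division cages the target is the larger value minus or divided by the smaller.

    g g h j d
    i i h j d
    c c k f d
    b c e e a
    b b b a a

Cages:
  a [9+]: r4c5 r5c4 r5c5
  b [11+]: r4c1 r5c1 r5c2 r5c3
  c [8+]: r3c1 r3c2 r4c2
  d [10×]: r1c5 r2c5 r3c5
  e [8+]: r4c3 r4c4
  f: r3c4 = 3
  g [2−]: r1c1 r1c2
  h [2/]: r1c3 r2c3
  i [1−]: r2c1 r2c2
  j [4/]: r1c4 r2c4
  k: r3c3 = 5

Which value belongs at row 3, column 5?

Cage k is a single given cell, leaving r3c3 = 5.
F is a freebie, leaving r3c4 = 3.
Column 3 already has 5, which forces r4c3 = 3.
Column 4 already has 3, so r4c4 = 5.
Cage c has sum 8, which forces r3c1 = 2.
Cage c needs sum 8; hence r3c2 = 4.
2 is placed in row 3; hence r3c5 = 1.
The 3 cells of cage c must have sum 8, leaving r4c2 = 2.
Row 4 now contains 2, which forces r4c5 = 4.
Cage i's pair has difference 1, which forces r2c1 = 4.
Row 2 already has 4; hence r2c4 = 1.
Row 4 now contains 4, which forces r4c1 = 1.
The 3 cells of cage a must have sum 9, leaving r5c4 = 2.
The 3 cells of cage a must have sum 9, leaving r5c5 = 3.
Column 4 now contains 1, so r1c4 = 4.
Row 2 already has 1, so r2c3 = 2.
Row 2 now contains 2; hence r2c5 = 5.
3 is placed in row 5, which forces r5c1 = 5.
Cage b has sum 11; hence r5c2 = 1.
Cage b has sum 11, leaving r5c3 = 4.
Column 1 already has 5, leaving r1c1 = 3.
Cage g needs two cells with difference 2; hence r1c2 = 5.
Row 1 now contains 4, so r1c3 = 1.
Column 5 now contains 5, so r1c5 = 2.
Row 2 already has 5, so r2c2 = 3.
Completed grid: 3 5 1 4 2 / 4 3 2 1 5 / 2 4 5 3 1 / 1 2 3 5 4 / 5 1 4 2 3.

1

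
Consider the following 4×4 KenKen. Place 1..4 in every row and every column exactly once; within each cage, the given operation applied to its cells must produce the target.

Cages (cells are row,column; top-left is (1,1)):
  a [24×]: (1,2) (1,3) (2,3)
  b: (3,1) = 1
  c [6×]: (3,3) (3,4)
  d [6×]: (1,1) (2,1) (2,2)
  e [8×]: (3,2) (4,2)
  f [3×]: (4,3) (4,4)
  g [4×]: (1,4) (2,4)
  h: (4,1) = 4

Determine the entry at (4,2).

2

Cage b is given, so (3,1) = 1.
Cage h is a single given cell, leaving (4,1) = 4.
Row 4 already has 4, leaving (4,2) = 2.
The 3 cells of cage d must have product 6, which forces (2,2) = 1.
Row 2 now contains 1, leaving (2,4) = 4.
Column 2 now contains 2, leaving (3,2) = 4.
4 is placed in column 2, which forces (1,2) = 3.
Cage a has product 24; hence (1,3) = 4.
Column 4 already has 4, leaving (1,4) = 1.
Cage a has product 24, leaving (2,3) = 2.
Column 3 now contains 2, which forces (3,3) = 3.
Row 3 already has 3; hence (3,4) = 2.
3 is placed in column 3, which forces (4,3) = 1.
Column 4 already has 1, leaving (4,4) = 3.
3 is placed in row 1, which forces (1,1) = 2.
Row 2 already has 2, which forces (2,1) = 3.
Completed grid: 2 3 4 1 / 3 1 2 4 / 1 4 3 2 / 4 2 1 3.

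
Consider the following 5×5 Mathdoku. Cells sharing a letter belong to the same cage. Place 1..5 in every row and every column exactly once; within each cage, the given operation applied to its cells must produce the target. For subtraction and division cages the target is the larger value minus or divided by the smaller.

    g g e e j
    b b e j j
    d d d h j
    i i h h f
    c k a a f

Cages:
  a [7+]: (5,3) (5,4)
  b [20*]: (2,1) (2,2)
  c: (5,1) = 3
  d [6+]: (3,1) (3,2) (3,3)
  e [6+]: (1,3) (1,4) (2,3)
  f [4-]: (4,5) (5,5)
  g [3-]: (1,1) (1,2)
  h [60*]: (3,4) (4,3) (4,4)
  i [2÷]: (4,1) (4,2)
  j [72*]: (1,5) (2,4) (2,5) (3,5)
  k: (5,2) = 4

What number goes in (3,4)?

5

Cage j needs product 72, which forces (2,4) = 3.
C is a freebie, so (5,1) = 3.
Cage k is a single given cell, which forces (5,2) = 4.
Cage b's pair has product 20; hence (2,1) = 4.
Column 2 now contains 4, which forces (2,2) = 5.
4 is placed in row 2, so (2,5) = 2.
Cage h has product 60; hence (4,3) = 3.
The two cells of cage g must have difference 3, leaving (1,1) = 5.
Cage g's pair has difference 3, leaving (1,2) = 2.
Column 3 now contains 3; hence (1,3) = 4.
Cage e needs sum 6, leaving (1,4) = 1.
4 is placed in row 1, leaving (1,5) = 3.
Row 2 already has 2, which forces (2,3) = 1.
Cage d needs sum 6, which forces (3,2) = 3.
Column 3 already has 1, which forces (3,3) = 2.
3 is placed in column 5; hence (3,5) = 4.
2 is placed in column 2, so (4,2) = 1.
Row 4 already has 1, leaving (4,5) = 5.
Column 3 now contains 2, which forces (5,3) = 5.
5 is placed in row 5, so (5,4) = 2.
5 is placed in column 5, which forces (5,5) = 1.
Row 3 already has 2, which forces (3,1) = 1.
4 is placed in row 3, so (3,4) = 5.
Row 4 already has 1, which forces (4,1) = 2.
5 is placed in row 4, which forces (4,4) = 4.
Completed grid: 5 2 4 1 3 / 4 5 1 3 2 / 1 3 2 5 4 / 2 1 3 4 5 / 3 4 5 2 1.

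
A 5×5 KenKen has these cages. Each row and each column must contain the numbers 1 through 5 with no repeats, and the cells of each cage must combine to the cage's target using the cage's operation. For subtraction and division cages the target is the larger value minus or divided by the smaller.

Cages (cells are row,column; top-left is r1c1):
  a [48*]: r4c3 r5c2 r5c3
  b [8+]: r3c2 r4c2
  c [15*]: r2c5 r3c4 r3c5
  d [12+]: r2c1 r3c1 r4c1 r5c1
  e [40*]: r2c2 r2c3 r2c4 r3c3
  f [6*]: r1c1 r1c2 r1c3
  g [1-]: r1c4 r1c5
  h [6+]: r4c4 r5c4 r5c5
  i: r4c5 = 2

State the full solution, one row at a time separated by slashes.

The 3 cells of cage a must have product 48, so r4c3 = 4.
I is a freebie; hence r4c5 = 2.
Cage a needs product 48, leaving r5c2 = 4.
Cage a has product 48, leaving r5c3 = 3.
Row 5 already has 3, so r5c5 = 1.
Cage e needs product 40, so r2c4 = 4.
The 3 cells of cage c must have product 15, which forces r3c4 = 1.
Cage h has sum 6, so r4c4 = 3.
1 is placed in row 5, which forces r5c4 = 2.
Column 4 now contains 2, leaving r1c4 = 5.
Cage g's pair has difference 1, which forces r1c5 = 4.
Cage d needs sum 12, so r2c1 = 2.
Cage d needs sum 12, so r3c1 = 4.
The two cells of cage b must have sum 8; hence r3c2 = 3.
3 is placed in row 3, which forces r3c5 = 5.
Cage d needs sum 12, which forces r4c1 = 1.
Row 4 now contains 3, leaving r4c2 = 5.
2 is placed in row 5, so r5c1 = 5.
Column 1 already has 1, which forces r1c1 = 3.
Column 2 now contains 5, which forces r2c2 = 1.
Cage e has product 40, which forces r2c3 = 5.
Column 5 already has 5, so r2c5 = 3.
5 is placed in row 3, so r3c3 = 2.
1 is placed in column 2, so r1c2 = 2.
Column 3 now contains 2, which forces r1c3 = 1.

3 2 1 5 4 / 2 1 5 4 3 / 4 3 2 1 5 / 1 5 4 3 2 / 5 4 3 2 1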